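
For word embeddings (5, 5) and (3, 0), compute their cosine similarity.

With u = (5, 5), v = (3, 0):
u·v = 5·3 + 5·0 = 15 + 0 = 15.
|u| = √(5² + 5²) = √50, |v| = √(3² + 0²) = √9, so |u||v| = √(50·9) = √450.
cos θ = (u·v)/(|u||v|) = 15/√450 ≈ 0.7071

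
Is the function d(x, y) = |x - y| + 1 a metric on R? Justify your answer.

No. d fails identity of indiscernibles (specifically d(x,x) = 0): d(1, 1) = |1 - 1| + 1 = 0 + 1 = 1 ≠ 0.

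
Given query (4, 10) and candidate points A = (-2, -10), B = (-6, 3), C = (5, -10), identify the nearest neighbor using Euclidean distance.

Distances: d(A) ≈ 20.8806, d(B) ≈ 12.2066, d(C) ≈ 20.025. Nearest: B = (-6, 3) with distance 12.2066.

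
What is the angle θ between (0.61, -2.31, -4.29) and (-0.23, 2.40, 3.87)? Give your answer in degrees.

With u = (0.61, -2.31, -4.29), v = (-0.23, 2.40, 3.87):
u·v = 0.61·(-0.23) + (-2.31)·2.4 + (-4.29)·3.87 = (-0.1403) + (-5.544) + (-16.6023) = -22.2866.
|u| = √(0.61² + (-2.31)² + (-4.29)²) = √(0.3721 + 5.3361 + 18.4041) = √24.1123, |v| = √((-0.23)² + 2.4² + 3.87²) = √(0.0529 + 5.76 + 14.9769) = √20.7898.
cos θ = (u·v)/(|u||v|) = -22.2866/(√24.1123·√20.7898) ≈ -0.995404
θ = arccos(-0.995404) ≈ 174.5°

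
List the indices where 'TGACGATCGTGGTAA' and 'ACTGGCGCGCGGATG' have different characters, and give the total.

Differing positions: 1, 2, 3, 4, 6, 7, 10, 13, 14, 15. Hamming distance = 10.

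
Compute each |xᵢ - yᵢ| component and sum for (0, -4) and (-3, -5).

Σ|x_i - y_i| = |0 - (-3)| + |-4 - (-5)| = 3 + 1 = 4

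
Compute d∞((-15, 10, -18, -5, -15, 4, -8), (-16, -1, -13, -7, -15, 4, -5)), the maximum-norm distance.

max(|x_i - y_i|) = max(|-15 - (-16)|, |10 - (-1)|, |-18 - (-13)|, |-5 - (-7)|, |-15 - (-15)|, |4 - 4|, |-8 - (-5)|) = max(1, 11, 5, 2, 0, 0, 3) = 11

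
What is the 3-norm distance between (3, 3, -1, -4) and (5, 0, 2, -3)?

(Σ|x_i - y_i|^3)^(1/3) = (|3 - 5|^3 + |3 - 0|^3 + |-1 - 2|^3 + |-4 - (-3)|^3)^(1/3)
= (2^3 + 3^3 + 3^3 + 1^3)^(1/3) = (8 + 27 + 27 + 1)^(1/3) = (63)^(1/3) ≈ 3.9791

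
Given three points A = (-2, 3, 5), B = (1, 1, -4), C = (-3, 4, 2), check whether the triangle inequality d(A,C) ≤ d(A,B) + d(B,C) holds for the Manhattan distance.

d(A,B) = 3 + 2 + 9 = 14, d(B,C) = 4 + 3 + 6 = 13, d(A,C) = 1 + 1 + 3 = 5.
d(A,C) = 5 ≤ 14 + 13 = 27. Triangle inequality is satisfied.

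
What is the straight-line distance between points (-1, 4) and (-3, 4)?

√(Σ(x_i - y_i)²) = √((-1 - (-3))² + (4 - 4)²)
= √(2² + 0²) = √(4 + 0) = √4 = 2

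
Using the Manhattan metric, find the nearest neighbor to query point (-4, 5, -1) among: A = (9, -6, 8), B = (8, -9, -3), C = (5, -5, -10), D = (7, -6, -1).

Distances: d(A) = 33, d(B) = 28, d(C) = 28, d(D) = 22. Nearest: D = (7, -6, -1) with distance 22.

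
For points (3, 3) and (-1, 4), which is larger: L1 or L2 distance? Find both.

L1 = |3 - (-1)| + |3 - 4| = 4 + 1 = 5
L2 = √(4² + 1²) = √17 ≈ 4.1231
L1 ≥ L2 always (equality iff movement is along one axis); L1 > L2 here.
Ratio L1/L2 = 5/√17 ≈ 1.2127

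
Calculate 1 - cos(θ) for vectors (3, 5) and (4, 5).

With u = (3, 5), v = (4, 5):
u·v = 3·4 + 5·5 = 12 + 25 = 37.
|u| = √(3² + 5²) = √34, |v| = √(4² + 5²) = √41, so |u||v| = √(34·41) = √1394.
cos θ = (u·v)/(|u||v|) = 37/√1394 ≈ 0.991
Cosine distance = 1 - cos θ ≈ 1 - 0.991 = 0.009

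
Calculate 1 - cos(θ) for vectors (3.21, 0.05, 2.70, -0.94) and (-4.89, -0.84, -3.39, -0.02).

With u = (3.21, 0.05, 2.70, -0.94), v = (-4.89, -0.84, -3.39, -0.02):
u·v = 3.21·(-4.89) + 0.05·(-0.84) + 2.7·(-3.39) + (-0.94)·(-0.02) = (-15.6969) + (-0.042) + (-9.153) + 0.0188 = -24.8731.
|u| = √(3.21² + 0.05² + 2.7² + (-0.94)²) = √(10.3041 + 0.0025 + 7.29 + 0.8836) = √18.4802, |v| = √((-4.89)² + (-0.84)² + (-3.39)² + (-0.02)²) = √(23.9121 + 0.7056 + 11.4921 + 0.0004) = √36.1102.
cos θ = (u·v)/(|u||v|) = -24.8731/(√18.4802·√36.1102) ≈ -0.9629
Cosine distance = 1 - cos θ ≈ 1 - (-0.9629) = 1.9629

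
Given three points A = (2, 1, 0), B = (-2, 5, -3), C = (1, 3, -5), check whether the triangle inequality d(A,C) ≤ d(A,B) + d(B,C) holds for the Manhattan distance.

d(A,B) = 4 + 4 + 3 = 11, d(B,C) = 3 + 2 + 2 = 7, d(A,C) = 1 + 2 + 5 = 8.
d(A,C) = 8 ≤ 11 + 7 = 18. Triangle inequality is satisfied.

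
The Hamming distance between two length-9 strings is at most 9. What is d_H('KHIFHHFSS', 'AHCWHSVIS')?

Differing positions: 1, 3, 4, 6, 7, 8. Hamming distance = 6. The maximum possible Hamming distance for length-9 strings is 9, so d_H/9 = 6/9 ≈ 0.6667.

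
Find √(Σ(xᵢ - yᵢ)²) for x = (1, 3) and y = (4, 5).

√(Σ(x_i - y_i)²) = √((1 - 4)² + (3 - 5)²)
= √((-3)² + (-2)²) = √(9 + 4) = √13 ≈ 3.6056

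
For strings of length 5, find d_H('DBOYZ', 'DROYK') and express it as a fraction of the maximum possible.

Differing positions: 2, 5. Hamming distance = 2. The maximum possible Hamming distance for length-5 strings is 5, so d_H/5 = 2/5 = 0.4.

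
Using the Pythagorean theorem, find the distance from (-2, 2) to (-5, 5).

√(Σ(x_i - y_i)²) = √((-2 - (-5))² + (2 - 5)²)
= √(3² + (-3)²) = √(9 + 9) = √18 ≈ 4.2426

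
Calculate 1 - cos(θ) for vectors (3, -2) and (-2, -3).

With u = (3, -2), v = (-2, -3):
u·v = 3·(-2) + (-2)·(-3) = (-6) + 6 = 0.
|u| = √(3² + (-2)²) = √13, |v| = √((-2)² + (-3)²) = √13, so |u||v| = √(13·13) = √169 = 13.
cos θ = (u·v)/(|u||v|) = 0/13 = 0
Cosine distance = 1 - cos θ = 1 - 0 = 1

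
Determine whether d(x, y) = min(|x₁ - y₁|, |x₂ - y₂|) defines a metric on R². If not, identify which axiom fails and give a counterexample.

No. d fails identity of indiscernibles: take x = (2, 0) and y = (2, 3). Then d(x,y) = min(|2 - 2|, |0 - 3|) = min(0, 3) = 0, yet x ≠ y.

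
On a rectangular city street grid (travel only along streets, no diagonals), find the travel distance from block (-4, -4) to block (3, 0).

Σ|x_i - y_i| = |-4 - 3| + |-4 - 0| = 7 + 4 = 11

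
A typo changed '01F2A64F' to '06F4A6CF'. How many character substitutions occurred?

Differing positions: 2, 4, 7. Hamming distance = 3.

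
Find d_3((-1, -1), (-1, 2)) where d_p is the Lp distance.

(Σ|x_i - y_i|^3)^(1/3) = (|-1 - (-1)|^3 + |-1 - 2|^3)^(1/3)
= (0^3 + 3^3)^(1/3) = (0 + 27)^(1/3) = (27)^(1/3) = 3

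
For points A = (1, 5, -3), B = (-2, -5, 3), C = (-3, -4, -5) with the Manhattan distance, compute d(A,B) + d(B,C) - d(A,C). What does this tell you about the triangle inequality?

d(A,B) = 3 + 10 + 6 = 19, d(B,C) = 1 + 1 + 8 = 10, d(A,C) = 4 + 9 + 2 = 15.
d(A,B) + d(B,C) - d(A,C) = 19 + 10 - 15 = 29 - 15 = 14. This is ≥ 0, so the triangle inequality holds for these points.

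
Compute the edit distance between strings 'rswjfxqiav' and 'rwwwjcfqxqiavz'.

Let D[i][j] be the edit distance between the first i characters of 'rswjfxqiav' and the first j characters of 'rwwwjcfqxqiavz', with D[i][0] = i, D[0][j] = j, and D[i][j] = D[i-1][j-1] if the characters match, else 1 + min(D[i-1][j], D[i][j-1], D[i-1][j-1]). Filling the table (rows: prefixes of 'rswjfxqiav', columns: prefixes of 'rwwwjcfqxqiavz'):
     ε  r  w  w  w  j  c  f  q  x  q  i  a  v  z
  ε  0  1  2  3  4  5  6  7  8  9 10 11 12 13 14
  r  1  0  1  2  3  4  5  6  7  8  9 10 11 12 13
  s  2  1  1  2  3  4  5  6  7  8  9 10 11 12 13
  w  3  2  1  1  2  3  4  5  6  7  8  9 10 11 12
  j  4  3  2  2  2  2  3  4  5  6  7  8  9 10 11
  f  5  4  3  3  3  3  3  3  4  5  6  7  8  9 10
  x  6  5  4  4  4  4  4  4  4  4  5  6  7  8  9
  q  7  6  5  5  5  5  5  5  4  5  4  5  6  7  8
  i  8  7  6  6  6  6  6  6  5  5  5  4  5  6  7
  a  9  8  7  7  7  7  7  7  6  6  6  5  4  5  6
  v 10  9  8  8  8  8  8  8  7  7  7  6  5  4  5
The bottom-right entry gives D[10][14] = 5, so no sequence of fewer than 5 edits works. Backtracking through the table gives one optimal edit sequence (5 edits):
  rswjfxqiav → rwswjfxqiav (ins w @2)
  rwswjfxqiav → rwwwjfxqiav (sub s→w @3)
  rwwwjfxqiav → rwwwjcfxqiav (ins c @6)
  rwwwjcfxqiav → rwwwjcfqxqiav (ins q @8)
  rwwwjcfqxqiav → rwwwjcfqxqiavz (ins z @14)
Edit distance = 5.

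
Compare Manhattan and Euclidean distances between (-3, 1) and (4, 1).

L1 = |-3 - 4| + |1 - 1| = 7 + 0 = 7
L2 = √(7² + 0²) = √49 = 7
L1 ≥ L2 always (equality iff movement is along one axis); L1 = L2 here (movement is along a single axis).
Ratio L1/L2 = 7/7 = 1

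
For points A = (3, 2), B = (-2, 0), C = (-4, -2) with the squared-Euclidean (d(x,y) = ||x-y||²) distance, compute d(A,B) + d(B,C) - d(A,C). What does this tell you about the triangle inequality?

d(A,B) = 5² + 2² = 29, d(B,C) = 2² + 2² = 8, d(A,C) = 7² + 4² = 65.
d(A,B) + d(B,C) - d(A,C) = 29 + 8 - 65 = 37 - 65 = -28. This is < 0, so the triangle inequality FAILS for these points (squared-Euclidean is not a metric).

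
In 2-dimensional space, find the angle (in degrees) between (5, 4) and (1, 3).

With u = (5, 4), v = (1, 3):
u·v = 5·1 + 4·3 = 5 + 12 = 17.
|u| = √(5² + 4²) = √41, |v| = √(1² + 3²) = √10, so |u||v| = √(41·10) = √410.
cos θ = (u·v)/(|u||v|) = 17/√410 ≈ 0.83957
θ = arccos(0.83957) ≈ 32.91°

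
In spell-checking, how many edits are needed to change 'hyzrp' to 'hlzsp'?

Let D[i][j] be the edit distance between the first i characters of 'hyzrp' and the first j characters of 'hlzsp', with D[i][0] = i, D[0][j] = j, and D[i][j] = D[i-1][j-1] if the characters match, else 1 + min(D[i-1][j], D[i][j-1], D[i-1][j-1]). Filling the table (rows: prefixes of 'hyzrp', columns: prefixes of 'hlzsp'):
     ε  h  l  z  s  p
  ε  0  1  2  3  4  5
  h  1  0  1  2  3  4
  y  2  1  1  2  3  4
  z  3  2  2  1  2  3
  r  4  3  3  2  2  3
  p  5  4  4  3  3  2
The bottom-right entry gives D[5][5] = 2, so no sequence of fewer than 2 edits works. Backtracking through the table gives one optimal edit sequence (2 edits):
  hyzrp → hlzrp (sub y→l @2)
  hlzrp → hlzsp (sub r→s @4)
Edit distance = 2.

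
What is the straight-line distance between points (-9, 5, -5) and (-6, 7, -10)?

√(Σ(x_i - y_i)²) = √((-9 - (-6))² + (5 - 7)² + (-5 - (-10))²)
= √((-3)² + (-2)² + 5²) = √(9 + 4 + 25) = √38 ≈ 6.1644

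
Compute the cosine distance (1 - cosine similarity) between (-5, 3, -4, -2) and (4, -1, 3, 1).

With u = (-5, 3, -4, -2), v = (4, -1, 3, 1):
u·v = (-5)·4 + 3·(-1) + (-4)·3 + (-2)·1 = (-20) + (-3) + (-12) + (-2) = -37.
|u| = √((-5)² + 3² + (-4)² + (-2)²) = √54, |v| = √(4² + (-1)² + 3² + 1²) = √27, so |u||v| = √(54·27) = √1458.
cos θ = (u·v)/(|u||v|) = -37/√1458 ≈ -0.969
Cosine distance = 1 - cos θ ≈ 1 - (-0.969) = 1.969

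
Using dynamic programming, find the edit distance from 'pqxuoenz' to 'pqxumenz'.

Let D[i][j] be the edit distance between the first i characters of 'pqxuoenz' and the first j characters of 'pqxumenz', with D[i][0] = i, D[0][j] = j, and D[i][j] = D[i-1][j-1] if the characters match, else 1 + min(D[i-1][j], D[i][j-1], D[i-1][j-1]). Filling the table (rows: prefixes of 'pqxuoenz', columns: prefixes of 'pqxumenz'):
     ε  p  q  x  u  m  e  n  z
  ε  0  1  2  3  4  5  6  7  8
  p  1  0  1  2  3  4  5  6  7
  q  2  1  0  1  2  3  4  5  6
  x  3  2  1  0  1  2  3  4  5
  u  4  3  2  1  0  1  2  3  4
  o  5  4  3  2  1  1  2  3  4
  e  6  5  4  3  2  2  1  2  3
  n  7  6  5  4  3  3  2  1  2
  z  8  7  6  5  4  4  3  2  1
The bottom-right entry gives D[8][8] = 1, so no sequence of fewer than 1 edit works. Backtracking through the table gives one optimal edit sequence (1 edit):
  pqxuoenz → pqxumenz (sub o→m @5)
Edit distance = 1.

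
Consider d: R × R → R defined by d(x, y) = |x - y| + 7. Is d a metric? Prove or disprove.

No. d fails identity of indiscernibles (specifically d(x,x) = 0): d(-4, -4) = |-4 - (-4)| + 7 = 0 + 7 = 7 ≠ 0.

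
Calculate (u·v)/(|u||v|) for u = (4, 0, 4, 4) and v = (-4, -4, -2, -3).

With u = (4, 0, 4, 4), v = (-4, -4, -2, -3):
u·v = 4·(-4) + 0·(-4) + 4·(-2) + 4·(-3) = (-16) + 0 + (-8) + (-12) = -36.
|u| = √(4² + 0² + 4² + 4²) = √48, |v| = √((-4)² + (-4)² + (-2)² + (-3)²) = √45, so |u||v| = √(48·45) = √2160.
cos θ = (u·v)/(|u||v|) = -36/√2160 ≈ -0.7746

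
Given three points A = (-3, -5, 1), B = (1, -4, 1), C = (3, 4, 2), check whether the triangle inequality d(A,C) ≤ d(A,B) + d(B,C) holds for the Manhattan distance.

d(A,B) = 4 + 1 + 0 = 5, d(B,C) = 2 + 8 + 1 = 11, d(A,C) = 6 + 9 + 1 = 16.
d(A,C) = 16 ≤ 5 + 11 = 16. Triangle inequality is satisfied.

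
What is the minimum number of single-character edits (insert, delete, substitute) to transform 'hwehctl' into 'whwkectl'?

Let D[i][j] be the edit distance between the first i characters of 'hwehctl' and the first j characters of 'whwkectl', with D[i][0] = i, D[0][j] = j, and D[i][j] = D[i-1][j-1] if the characters match, else 1 + min(D[i-1][j], D[i][j-1], D[i-1][j-1]). Filling the table (rows: prefixes of 'hwehctl', columns: prefixes of 'whwkectl'):
     ε  w  h  w  k  e  c  t  l
  ε  0  1  2  3  4  5  6  7  8
  h  1  1  1  2  3  4  5  6  7
  w  2  1  2  1  2  3  4  5  6
  e  3  2  2  2  2  2  3  4  5
  h  4  3  2  3  3  3  3  4  5
  c  5  4  3  3  4  4  3  4  5
  t  6  5  4  4  4  5  4  3  4
  l  7  6  5  5  5  5  5  4  3
The bottom-right entry gives D[7][8] = 3, so no sequence of fewer than 3 edits works. Backtracking through the table gives one optimal edit sequence (3 edits):
  hwehctl → whwehctl (ins w @1)
  whwehctl → whwkhctl (sub e→k @4)
  whwkhctl → whwkectl (sub h→e @5)
Edit distance = 3.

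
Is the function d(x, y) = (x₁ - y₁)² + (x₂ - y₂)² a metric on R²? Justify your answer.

No. The squared Euclidean distance fails the triangle inequality. Counterexample: x = (0, 0), y = (1, 2), z = (2, 4). d(x,z) = 2² + 4² = 20, but d(x,y) + d(y,z) = (1² + 2²) + (1² + 2²) = 5 + 5 = 10. Since 20 > 10, the triangle inequality is violated. (Note: √d, the ordinary Euclidean distance, IS a metric.)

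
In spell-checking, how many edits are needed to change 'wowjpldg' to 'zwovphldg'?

Let D[i][j] be the edit distance between the first i characters of 'wowjpldg' and the first j characters of 'zwovphldg', with D[i][0] = i, D[0][j] = j, and D[i][j] = D[i-1][j-1] if the characters match, else 1 + min(D[i-1][j], D[i][j-1], D[i-1][j-1]). Filling the table (rows: prefixes of 'wowjpldg', columns: prefixes of 'zwovphldg'):
     ε  z  w  o  v  p  h  l  d  g
  ε  0  1  2  3  4  5  6  7  8  9
  w  1  1  1  2  3  4  5  6  7  8
  o  2  2  2  1  2  3  4  5  6  7
  w  3  3  2  2  2  3  4  5  6  7
  j  4  4  3  3  3  3  4  5  6  7
  p  5  5  4  4  4  3  4  5  6  7
  l  6  6  5  5  5  4  4  4  5  6
  d  7  7  6  6  6  5  5  5  4  5
  g  8  8  7  7  7  6  6  6  5  4
The bottom-right entry gives D[8][9] = 4, so no sequence of fewer than 4 edits works. Backtracking through the table gives one optimal edit sequence (4 edits):
  wowjpldg → zwowjpldg (ins z @1)
  zwowjpldg → zwovjpldg (sub w→v @4)
  zwovjpldg → zwovppldg (sub j→p @5)
  zwovppldg → zwovphldg (sub p→h @6)
Edit distance = 4.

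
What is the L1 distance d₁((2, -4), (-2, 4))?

Σ|x_i - y_i| = |2 - (-2)| + |-4 - 4| = 4 + 8 = 12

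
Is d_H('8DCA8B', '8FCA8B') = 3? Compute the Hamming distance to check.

Differing positions: 2. Hamming distance = 1, so the claim that d_H = 3 is false.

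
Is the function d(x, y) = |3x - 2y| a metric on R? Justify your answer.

No. d fails symmetry: d(9, 4) = |3·9 - 2·4| = |19| = 19, but d(4, 9) = |3·4 - 2·9| = |-6| = 6. Since 19 ≠ 6, d(x,y) ≠ d(y,x) in general.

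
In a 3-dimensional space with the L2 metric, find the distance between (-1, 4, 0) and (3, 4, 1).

(Σ|x_i - y_i|^2)^(1/2) = (|-1 - 3|^2 + |4 - 4|^2 + |0 - 1|^2)^(1/2)
= (4^2 + 0^2 + 1^2)^(1/2) = (16 + 0 + 1)^(1/2) = (17)^(1/2) ≈ 4.1231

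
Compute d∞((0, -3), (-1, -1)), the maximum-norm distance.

max(|x_i - y_i|) = max(|0 - (-1)|, |-3 - (-1)|) = max(1, 2) = 2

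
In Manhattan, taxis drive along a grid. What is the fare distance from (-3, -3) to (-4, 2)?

Σ|x_i - y_i| = |-3 - (-4)| + |-3 - 2| = 1 + 5 = 6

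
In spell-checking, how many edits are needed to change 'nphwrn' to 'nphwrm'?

Let D[i][j] be the edit distance between the first i characters of 'nphwrn' and the first j characters of 'nphwrm', with D[i][0] = i, D[0][j] = j, and D[i][j] = D[i-1][j-1] if the characters match, else 1 + min(D[i-1][j], D[i][j-1], D[i-1][j-1]). Filling the table (rows: prefixes of 'nphwrn', columns: prefixes of 'nphwrm'):
     ε  n  p  h  w  r  m
  ε  0  1  2  3  4  5  6
  n  1  0  1  2  3  4  5
  p  2  1  0  1  2  3  4
  h  3  2  1  0  1  2  3
  w  4  3  2  1  0  1  2
  r  5  4  3  2  1  0  1
  n  6  5  4  3  2  1  1
The bottom-right entry gives D[6][6] = 1, so no sequence of fewer than 1 edit works. Backtracking through the table gives one optimal edit sequence (1 edit):
  nphwrn → nphwrm (sub n→m @6)
Edit distance = 1.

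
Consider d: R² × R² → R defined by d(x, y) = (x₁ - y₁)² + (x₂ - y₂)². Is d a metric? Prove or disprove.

No. The squared Euclidean distance fails the triangle inequality. Counterexample: x = (0, 0), y = (1, 3), z = (2, 6). d(x,z) = 2² + 6² = 40, but d(x,y) + d(y,z) = (1² + 3²) + (1² + 3²) = 10 + 10 = 20. Since 40 > 20, the triangle inequality is violated. (Note: √d, the ordinary Euclidean distance, IS a metric.)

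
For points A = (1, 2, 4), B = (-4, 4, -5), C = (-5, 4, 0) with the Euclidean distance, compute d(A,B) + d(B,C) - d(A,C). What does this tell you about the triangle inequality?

d(A,B) = √(5² + 2² + 9²) = √110 ≈ 10.4881, d(B,C) = √(1² + 0² + 5²) = √26 ≈ 5.099, d(A,C) = √(6² + 2² + 4²) = √56 ≈ 7.4833.
d(A,B) + d(B,C) - d(A,C) = 10.4881 + 5.099 - 7.4833 = 15.5871 - 7.4833 = 8.1038 (to 4 decimal places). This is ≥ 0, so the triangle inequality holds for these points.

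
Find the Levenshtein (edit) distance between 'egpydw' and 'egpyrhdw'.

Let D[i][j] be the edit distance between the first i characters of 'egpydw' and the first j characters of 'egpyrhdw', with D[i][0] = i, D[0][j] = j, and D[i][j] = D[i-1][j-1] if the characters match, else 1 + min(D[i-1][j], D[i][j-1], D[i-1][j-1]). Filling the table (rows: prefixes of 'egpydw', columns: prefixes of 'egpyrhdw'):
     ε  e  g  p  y  r  h  d  w
  ε  0  1  2  3  4  5  6  7  8
  e  1  0  1  2  3  4  5  6  7
  g  2  1  0  1  2  3  4  5  6
  p  3  2  1  0  1  2  3  4  5
  y  4  3  2  1  0  1  2  3  4
  d  5  4  3  2  1  1  2  2  3
  w  6  5  4  3  2  2  2  3  2
The bottom-right entry gives D[6][8] = 2, so no sequence of fewer than 2 edits works. Backtracking through the table gives one optimal edit sequence (2 edits):
  egpydw → egpyrdw (ins r @5)
  egpyrdw → egpyrhdw (ins h @6)
Edit distance = 2.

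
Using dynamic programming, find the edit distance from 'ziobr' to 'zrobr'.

Let D[i][j] be the edit distance between the first i characters of 'ziobr' and the first j characters of 'zrobr', with D[i][0] = i, D[0][j] = j, and D[i][j] = D[i-1][j-1] if the characters match, else 1 + min(D[i-1][j], D[i][j-1], D[i-1][j-1]). Filling the table (rows: prefixes of 'ziobr', columns: prefixes of 'zrobr'):
     ε  z  r  o  b  r
  ε  0  1  2  3  4  5
  z  1  0  1  2  3  4
  i  2  1  1  2  3  4
  o  3  2  2  1  2  3
  b  4  3  3  2  1  2
  r  5  4  3  3  2  1
The bottom-right entry gives D[5][5] = 1, so no sequence of fewer than 1 edit works. Backtracking through the table gives one optimal edit sequence (1 edit):
  ziobr → zrobr (sub i→r @2)
Edit distance = 1.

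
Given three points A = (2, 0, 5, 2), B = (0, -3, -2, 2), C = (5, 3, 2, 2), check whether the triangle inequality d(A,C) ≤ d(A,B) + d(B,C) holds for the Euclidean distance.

d(A,B) = √(2² + 3² + 7² + 0²) = √62 ≈ 7.874, d(B,C) = √(5² + 6² + 4² + 0²) = √77 ≈ 8.775, d(A,C) = √(3² + 3² + 3² + 0²) = √27 ≈ 5.1962.
d(A,C) ≈ 5.1962 ≤ 7.874 + 8.775 = 16.649. Triangle inequality is satisfied.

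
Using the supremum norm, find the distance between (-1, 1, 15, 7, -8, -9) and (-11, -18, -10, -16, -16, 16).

max(|x_i - y_i|) = max(|-1 - (-11)|, |1 - (-18)|, |15 - (-10)|, |7 - (-16)|, |-8 - (-16)|, |-9 - 16|) = max(10, 19, 25, 23, 8, 25) = 25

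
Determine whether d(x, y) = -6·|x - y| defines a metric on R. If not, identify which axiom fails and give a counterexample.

No. With c = -6 < 0, d fails non-negativity: d(3, 10) = -6·|3 - 10| = -6·7 = -42 < 0.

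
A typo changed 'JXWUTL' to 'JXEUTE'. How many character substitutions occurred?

Differing positions: 3, 6. Hamming distance = 2.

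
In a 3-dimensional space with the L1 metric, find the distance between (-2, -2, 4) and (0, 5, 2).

Σ|x_i - y_i| = |-2 - 0| + |-2 - 5| + |4 - 2| = 2 + 7 + 2 = 11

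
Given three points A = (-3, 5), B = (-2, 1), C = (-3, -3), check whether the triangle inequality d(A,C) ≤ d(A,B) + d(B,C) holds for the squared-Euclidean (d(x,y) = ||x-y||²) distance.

d(A,B) = 1² + 4² = 17, d(B,C) = 1² + 4² = 17, d(A,C) = 0² + 8² = 64.
d(A,C) = 64 > 17 + 17 = 34. Triangle inequality is VIOLATED. (Squared-Euclidean is not a metric — this is a counterexample.)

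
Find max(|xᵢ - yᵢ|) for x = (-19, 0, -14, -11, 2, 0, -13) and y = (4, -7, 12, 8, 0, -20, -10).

max(|x_i - y_i|) = max(|-19 - 4|, |0 - (-7)|, |-14 - 12|, |-11 - 8|, |2 - 0|, |0 - (-20)|, |-13 - (-10)|) = max(23, 7, 26, 19, 2, 20, 3) = 26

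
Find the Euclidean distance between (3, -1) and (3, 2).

√(Σ(x_i - y_i)²) = √((3 - 3)² + (-1 - 2)²)
= √(0² + (-3)²) = √(0 + 9) = √9 = 3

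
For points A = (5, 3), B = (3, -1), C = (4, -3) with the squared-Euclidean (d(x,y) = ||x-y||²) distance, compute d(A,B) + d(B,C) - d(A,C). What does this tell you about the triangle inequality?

d(A,B) = 2² + 4² = 20, d(B,C) = 1² + 2² = 5, d(A,C) = 1² + 6² = 37.
d(A,B) + d(B,C) - d(A,C) = 20 + 5 - 37 = 25 - 37 = -12. This is < 0, so the triangle inequality FAILS for these points (squared-Euclidean is not a metric).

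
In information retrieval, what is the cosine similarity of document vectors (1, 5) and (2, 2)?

With u = (1, 5), v = (2, 2):
u·v = 1·2 + 5·2 = 2 + 10 = 12.
|u| = √(1² + 5²) = √26, |v| = √(2² + 2²) = √8, so |u||v| = √(26·8) = √208.
cos θ = (u·v)/(|u||v|) = 12/√208 ≈ 0.8321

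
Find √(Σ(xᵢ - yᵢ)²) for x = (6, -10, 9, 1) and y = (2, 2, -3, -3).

√(Σ(x_i - y_i)²) = √((6 - 2)² + (-10 - 2)² + (9 - (-3))² + (1 - (-3))²)
= √(4² + (-12)² + 12² + 4²) = √(16 + 144 + 144 + 16) = √320 ≈ 17.8885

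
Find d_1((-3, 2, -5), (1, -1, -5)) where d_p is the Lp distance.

Σ|x_i - y_i| = |-3 - 1| + |2 - (-1)| + |-5 - (-5)| = 4 + 3 + 0 = 7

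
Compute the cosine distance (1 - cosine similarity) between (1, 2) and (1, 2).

With u = (1, 2), v = (1, 2):
u·v = 1·1 + 2·2 = 1 + 4 = 5.
|u| = √(1² + 2²) = √5, |v| = √(1² + 2²) = √5, so |u||v| = √(5·5) = √25 = 5.
cos θ = (u·v)/(|u||v|) = 5/5 = 1
Cosine distance = 1 - cos θ = 1 - 1 = 0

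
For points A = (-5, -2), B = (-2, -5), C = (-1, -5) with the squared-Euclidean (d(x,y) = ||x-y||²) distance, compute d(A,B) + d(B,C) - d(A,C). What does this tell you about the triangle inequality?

d(A,B) = 3² + 3² = 18, d(B,C) = 1² + 0² = 1, d(A,C) = 4² + 3² = 25.
d(A,B) + d(B,C) - d(A,C) = 18 + 1 - 25 = 19 - 25 = -6. This is < 0, so the triangle inequality FAILS for these points (squared-Euclidean is not a metric).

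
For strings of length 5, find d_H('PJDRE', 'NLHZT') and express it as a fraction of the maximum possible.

Differing positions: 1, 2, 3, 4, 5. Hamming distance = 5. The maximum possible Hamming distance for length-5 strings is 5, so d_H/5 = 5/5 = 1.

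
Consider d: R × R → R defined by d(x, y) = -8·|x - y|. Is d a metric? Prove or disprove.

No. With c = -8 < 0, d fails non-negativity: d(9, 15) = -8·|9 - 15| = -8·6 = -48 < 0.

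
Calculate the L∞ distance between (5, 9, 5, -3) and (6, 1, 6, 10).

max(|x_i - y_i|) = max(|5 - 6|, |9 - 1|, |5 - 6|, |-3 - 10|) = max(1, 8, 1, 13) = 13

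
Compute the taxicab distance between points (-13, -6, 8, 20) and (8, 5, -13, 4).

Σ|x_i - y_i| = |-13 - 8| + |-6 - 5| + |8 - (-13)| + |20 - 4| = 21 + 11 + 21 + 16 = 69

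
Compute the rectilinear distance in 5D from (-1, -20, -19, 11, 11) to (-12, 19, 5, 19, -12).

Σ|x_i - y_i| = |-1 - (-12)| + |-20 - 19| + |-19 - 5| + |11 - 19| + |11 - (-12)| = 11 + 39 + 24 + 8 + 23 = 105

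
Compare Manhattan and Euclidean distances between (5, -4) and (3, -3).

L1 = |5 - 3| + |-4 - (-3)| = 2 + 1 = 3
L2 = √(2² + 1²) = √5 ≈ 2.2361
L1 ≥ L2 always (equality iff movement is along one axis); L1 > L2 here.
Ratio L1/L2 = 3/√5 ≈ 1.3416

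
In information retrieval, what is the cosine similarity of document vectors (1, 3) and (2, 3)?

With u = (1, 3), v = (2, 3):
u·v = 1·2 + 3·3 = 2 + 9 = 11.
|u| = √(1² + 3²) = √10, |v| = √(2² + 3²) = √13, so |u||v| = √(10·13) = √130.
cos θ = (u·v)/(|u||v|) = 11/√130 ≈ 0.9648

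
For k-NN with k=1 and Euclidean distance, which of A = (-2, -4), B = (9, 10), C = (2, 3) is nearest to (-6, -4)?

Distances: d(A) = 4, d(B) ≈ 20.5183, d(C) ≈ 10.6301. Nearest: A = (-2, -4) with distance 4.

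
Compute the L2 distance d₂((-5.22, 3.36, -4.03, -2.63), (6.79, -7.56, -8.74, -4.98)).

√(Σ(x_i - y_i)²) = √((-5.22 - 6.79)² + (3.36 - (-7.56))² + (-4.03 - (-8.74))² + (-2.63 - (-4.98))²)
= √((-12.01)² + 10.92² + 4.71² + 2.35²) = √(144.2401 + 119.2464 + 22.1841 + 5.5225) = √291.1931 ≈ 17.0644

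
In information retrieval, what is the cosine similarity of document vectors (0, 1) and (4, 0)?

With u = (0, 1), v = (4, 0):
u·v = 0·4 + 1·0 = 0 + 0 = 0.
|u| = √(0² + 1²) = √1, |v| = √(4² + 0²) = √16, so |u||v| = √(1·16) = √16 = 4.
cos θ = (u·v)/(|u||v|) = 0/4 = 0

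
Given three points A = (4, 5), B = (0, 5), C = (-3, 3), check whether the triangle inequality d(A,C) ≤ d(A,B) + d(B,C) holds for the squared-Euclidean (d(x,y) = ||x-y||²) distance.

d(A,B) = 4² + 0² = 16, d(B,C) = 3² + 2² = 13, d(A,C) = 7² + 2² = 53.
d(A,C) = 53 > 16 + 13 = 29. Triangle inequality is VIOLATED. (Squared-Euclidean is not a metric — this is a counterexample.)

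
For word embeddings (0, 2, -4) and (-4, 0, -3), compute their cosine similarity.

With u = (0, 2, -4), v = (-4, 0, -3):
u·v = 0·(-4) + 2·0 + (-4)·(-3) = 0 + 0 + 12 = 12.
|u| = √(0² + 2² + (-4)²) = √20, |v| = √((-4)² + 0² + (-3)²) = √25, so |u||v| = √(20·25) = √500.
cos θ = (u·v)/(|u||v|) = 12/√500 ≈ 0.5367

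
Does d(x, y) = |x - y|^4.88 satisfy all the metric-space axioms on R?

No. d(x,y) = |x-y|^4.88 fails the triangle inequality since p = 4.88 > 1. Counterexample: x = -4, y = 5, z = 16. d(x,z) = |-4 - 16|^4.88 = 20^4.88 ≈ 2233707.8931, but d(x,y) + d(y,z) = 9^4.88 + 11^4.88 ≈ 45363.1753 + 120780.3555 = 166143.5308. Since 2233707.8931 > 166143.5308, the triangle inequality is violated.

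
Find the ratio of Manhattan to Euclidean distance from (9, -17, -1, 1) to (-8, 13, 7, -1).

L1 = |9 - (-8)| + |-17 - 13| + |-1 - 7| + |1 - (-1)| = 17 + 30 + 8 + 2 = 57
L2 = √(17² + 30² + 8² + 2²) = √1257 ≈ 35.4542
L1 ≥ L2 always (equality iff movement is along one axis); L1 > L2 here.
Ratio L1/L2 = 57/√1257 ≈ 1.6077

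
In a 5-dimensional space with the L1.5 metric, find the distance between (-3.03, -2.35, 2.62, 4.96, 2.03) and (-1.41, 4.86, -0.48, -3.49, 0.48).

(Σ|x_i - y_i|^1.5)^(1/1.5) = (|-3.03 - (-1.41)|^1.5 + |-2.35 - 4.86|^1.5 + |2.62 - (-0.48)|^1.5 + |4.96 - (-3.49)|^1.5 + |2.03 - 0.48|^1.5)^(1/1.5)
= (1.62^1.5 + 7.21^1.5 + 3.1^1.5 + 8.45^1.5 + 1.55^1.5)^(1/1.5) ≈ (2.0619 + 19.3599 + 5.4581 + 24.5632 + 1.9297)^(1/1.5) = (53.3728)^(1/1.5) ≈ 14.1758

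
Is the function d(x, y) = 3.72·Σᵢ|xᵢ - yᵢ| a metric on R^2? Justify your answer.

Yes. The L1 (Manhattan) norm induces a metric on R^2, and multiplying a metric by a positive constant 3.72 > 0 preserves all four axioms: non-negativity (3.72·||x-y|| ≥ 0), identity (3.72·||x-y|| = 0 ⟺ ||x-y|| = 0 ⟺ x = y), symmetry (||x-y|| = ||y-x||), and the triangle inequality (3.72·||x-z|| ≤ 3.72·||x-y|| + 3.72·||y-z||). So d is a metric.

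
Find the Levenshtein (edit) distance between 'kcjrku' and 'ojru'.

Let D[i][j] be the edit distance between the first i characters of 'kcjrku' and the first j characters of 'ojru', with D[i][0] = i, D[0][j] = j, and D[i][j] = D[i-1][j-1] if the characters match, else 1 + min(D[i-1][j], D[i][j-1], D[i-1][j-1]). Filling the table (rows: prefixes of 'kcjrku', columns: prefixes of 'ojru'):
     ε  o  j  r  u
  ε  0  1  2  3  4
  k  1  1  2  3  4
  c  2  2  2  3  4
  j  3  3  2  3  4
  r  4  4  3  2  3
  k  5  5  4  3  3
  u  6  6  5  4  3
The bottom-right entry gives D[6][4] = 3, so no sequence of fewer than 3 edits works. Backtracking through the table gives one optimal edit sequence (3 edits):
  kcjrku → cjrku (del k @1)
  cjrku → ojrku (sub c→o @1)
  ojrku → ojru (del k @4)
Edit distance = 3.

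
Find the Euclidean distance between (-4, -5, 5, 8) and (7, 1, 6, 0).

√(Σ(x_i - y_i)²) = √((-4 - 7)² + (-5 - 1)² + (5 - 6)² + (8 - 0)²)
= √((-11)² + (-6)² + (-1)² + 8²) = √(121 + 36 + 1 + 64) = √222 ≈ 14.8997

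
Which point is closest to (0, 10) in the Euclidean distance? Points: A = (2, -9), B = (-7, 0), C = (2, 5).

Distances: d(A) ≈ 19.105, d(B) ≈ 12.2066, d(C) ≈ 5.3852. Nearest: C = (2, 5) with distance 5.3852.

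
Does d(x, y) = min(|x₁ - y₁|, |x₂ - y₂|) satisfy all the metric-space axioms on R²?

No. d fails identity of indiscernibles: take x = (-4, 0) and y = (-4, 6). Then d(x,y) = min(|-4 - (-4)|, |0 - 6|) = min(0, 6) = 0, yet x ≠ y.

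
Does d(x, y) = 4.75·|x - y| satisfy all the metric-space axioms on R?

Yes. Since |x - y| is a metric on R and 4.75 > 0, the positive scalar multiple 4.75·|x - y| is also a metric: scaling by a positive constant preserves non-negativity, identity (d=0 ⟺ |x-y|=0 ⟺ x=y), symmetry, and the triangle inequality.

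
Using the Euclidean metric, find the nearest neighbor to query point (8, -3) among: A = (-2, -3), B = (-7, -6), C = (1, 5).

Distances: d(A) = 10, d(B) ≈ 15.2971, d(C) ≈ 10.6301. Nearest: A = (-2, -3) with distance 10.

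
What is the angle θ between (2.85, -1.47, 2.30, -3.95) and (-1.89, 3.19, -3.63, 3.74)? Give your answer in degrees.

With u = (2.85, -1.47, 2.30, -3.95), v = (-1.89, 3.19, -3.63, 3.74):
u·v = 2.85·(-1.89) + (-1.47)·3.19 + 2.3·(-3.63) + (-3.95)·3.74 = (-5.3865) + (-4.6893) + (-8.349) + (-14.773) = -33.1978.
|u| = √(2.85² + (-1.47)² + 2.3² + (-3.95)²) = √(8.1225 + 2.1609 + 5.29 + 15.6025) = √31.1759, |v| = √((-1.89)² + 3.19² + (-3.63)² + 3.74²) = √(3.5721 + 10.1761 + 13.1769 + 13.9876) = √40.9127.
cos θ = (u·v)/(|u||v|) = -33.1978/(√31.1759·√40.9127) ≈ -0.929546
θ = arccos(-0.929546) ≈ 158.36°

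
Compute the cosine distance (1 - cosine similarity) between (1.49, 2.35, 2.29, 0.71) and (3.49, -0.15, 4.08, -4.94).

With u = (1.49, 2.35, 2.29, 0.71), v = (3.49, -0.15, 4.08, -4.94):
u·v = 1.49·3.49 + 2.35·(-0.15) + 2.29·4.08 + 0.71·(-4.94) = 5.2001 + (-0.3525) + 9.3432 + (-3.5074) = 10.6834.
|u| = √(1.49² + 2.35² + 2.29² + 0.71²) = √(2.2201 + 5.5225 + 5.2441 + 0.5041) = √13.4908, |v| = √(3.49² + (-0.15)² + 4.08² + (-4.94)²) = √(12.1801 + 0.0225 + 16.6464 + 24.4036) = √53.2526.
cos θ = (u·v)/(|u||v|) = 10.6834/(√13.4908·√53.2526) ≈ 0.3986
Cosine distance = 1 - cos θ ≈ 1 - 0.3986 = 0.6014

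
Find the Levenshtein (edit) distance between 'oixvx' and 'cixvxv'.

Let D[i][j] be the edit distance between the first i characters of 'oixvx' and the first j characters of 'cixvxv', with D[i][0] = i, D[0][j] = j, and D[i][j] = D[i-1][j-1] if the characters match, else 1 + min(D[i-1][j], D[i][j-1], D[i-1][j-1]). Filling the table (rows: prefixes of 'oixvx', columns: prefixes of 'cixvxv'):
     ε  c  i  x  v  x  v
  ε  0  1  2  3  4  5  6
  o  1  1  2  3  4  5  6
  i  2  2  1  2  3  4  5
  x  3  3  2  1  2  3  4
  v  4  4  3  2  1  2  3
  x  5  5  4  3  2  1  2
The bottom-right entry gives D[5][6] = 2, so no sequence of fewer than 2 edits works. Backtracking through the table gives one optimal edit sequence (2 edits):
  oixvx → cixvx (sub o→c @1)
  cixvx → cixvxv (ins v @6)
Edit distance = 2.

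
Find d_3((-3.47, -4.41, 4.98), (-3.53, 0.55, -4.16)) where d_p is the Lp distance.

(Σ|x_i - y_i|^3)^(1/3) = (|-3.47 - (-3.53)|^3 + |-4.41 - 0.55|^3 + |4.98 - (-4.16)|^3)^(1/3)
= (0.06^3 + 4.96^3 + 9.14^3)^(1/3) ≈ (0.0002 + 122.0239 + 763.5519)^(1/3) = (885.576)^(1/3) ≈ 9.603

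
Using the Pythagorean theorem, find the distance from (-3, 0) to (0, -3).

√(Σ(x_i - y_i)²) = √((-3 - 0)² + (0 - (-3))²)
= √((-3)² + 3²) = √(9 + 9) = √18 ≈ 4.2426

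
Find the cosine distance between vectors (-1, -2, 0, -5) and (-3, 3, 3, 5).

With u = (-1, -2, 0, -5), v = (-3, 3, 3, 5):
u·v = (-1)·(-3) + (-2)·3 + 0·3 + (-5)·5 = 3 + (-6) + 0 + (-25) = -28.
|u| = √((-1)² + (-2)² + 0² + (-5)²) = √30, |v| = √((-3)² + 3² + 3² + 5²) = √52, so |u||v| = √(30·52) = √1560.
cos θ = (u·v)/(|u||v|) = -28/√1560 ≈ -0.7089
Cosine distance = 1 - cos θ ≈ 1 - (-0.7089) = 1.7089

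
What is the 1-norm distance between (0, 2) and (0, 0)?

Σ|x_i - y_i| = |0 - 0| + |2 - 0| = 0 + 2 = 2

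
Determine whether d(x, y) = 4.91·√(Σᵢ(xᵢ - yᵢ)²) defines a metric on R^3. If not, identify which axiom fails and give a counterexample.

Yes. The L2 (Euclidean) norm induces a metric on R^3, and multiplying a metric by a positive constant 4.91 > 0 preserves all four axioms: non-negativity (4.91·||x-y|| ≥ 0), identity (4.91·||x-y|| = 0 ⟺ ||x-y|| = 0 ⟺ x = y), symmetry (||x-y|| = ||y-x||), and the triangle inequality (4.91·||x-z|| ≤ 4.91·||x-y|| + 4.91·||y-z||). So d is a metric.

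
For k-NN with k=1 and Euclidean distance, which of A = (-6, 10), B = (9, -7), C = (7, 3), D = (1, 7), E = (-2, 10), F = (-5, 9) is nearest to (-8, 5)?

Distances: d(A) ≈ 5.3852, d(B) ≈ 20.8087, d(C) ≈ 15.1327, d(D) ≈ 9.2195, d(E) ≈ 7.8102, d(F) = 5. Nearest: F = (-5, 9) with distance 5.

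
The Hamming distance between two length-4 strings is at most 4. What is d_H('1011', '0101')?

Differing positions: 1, 2, 3. Hamming distance = 3. The maximum possible Hamming distance for length-4 strings is 4, so d_H/4 = 3/4 = 0.75.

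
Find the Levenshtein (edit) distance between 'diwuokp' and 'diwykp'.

Let D[i][j] be the edit distance between the first i characters of 'diwuokp' and the first j characters of 'diwykp', with D[i][0] = i, D[0][j] = j, and D[i][j] = D[i-1][j-1] if the characters match, else 1 + min(D[i-1][j], D[i][j-1], D[i-1][j-1]). Filling the table (rows: prefixes of 'diwuokp', columns: prefixes of 'diwykp'):
     ε  d  i  w  y  k  p
  ε  0  1  2  3  4  5  6
  d  1  0  1  2  3  4  5
  i  2  1  0  1  2  3  4
  w  3  2  1  0  1  2  3
  u  4  3  2  1  1  2  3
  o  5  4  3  2  2  2  3
  k  6  5  4  3  3  2  3
  p  7  6  5  4  4  3  2
The bottom-right entry gives D[7][6] = 2, so no sequence of fewer than 2 edits works. Backtracking through the table gives one optimal edit sequence (2 edits):
  diwuokp → diwokp (del u @4)
  diwokp → diwykp (sub o→y @4)
Edit distance = 2.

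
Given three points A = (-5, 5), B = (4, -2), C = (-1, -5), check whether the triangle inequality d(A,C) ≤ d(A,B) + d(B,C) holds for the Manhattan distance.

d(A,B) = 9 + 7 = 16, d(B,C) = 5 + 3 = 8, d(A,C) = 4 + 10 = 14.
d(A,C) = 14 ≤ 16 + 8 = 24. Triangle inequality is satisfied.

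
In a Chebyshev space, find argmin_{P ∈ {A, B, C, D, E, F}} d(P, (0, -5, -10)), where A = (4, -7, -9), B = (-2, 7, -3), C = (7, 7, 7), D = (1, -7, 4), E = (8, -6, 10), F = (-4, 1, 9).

Distances: d(A) = 4, d(B) = 12, d(C) = 17, d(D) = 14, d(E) = 20, d(F) = 19. Nearest: A = (4, -7, -9) with distance 4.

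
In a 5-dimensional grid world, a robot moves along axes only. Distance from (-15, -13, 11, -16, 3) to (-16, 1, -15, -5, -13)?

Σ|x_i - y_i| = |-15 - (-16)| + |-13 - 1| + |11 - (-15)| + |-16 - (-5)| + |3 - (-13)| = 1 + 14 + 26 + 11 + 16 = 68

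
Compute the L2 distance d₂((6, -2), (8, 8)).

√(Σ(x_i - y_i)²) = √((6 - 8)² + (-2 - 8)²)
= √((-2)² + (-10)²) = √(4 + 100) = √104 ≈ 10.198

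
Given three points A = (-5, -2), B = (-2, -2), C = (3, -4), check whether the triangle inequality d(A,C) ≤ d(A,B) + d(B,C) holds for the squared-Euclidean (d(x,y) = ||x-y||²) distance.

d(A,B) = 3² + 0² = 9, d(B,C) = 5² + 2² = 29, d(A,C) = 8² + 2² = 68.
d(A,C) = 68 > 9 + 29 = 38. Triangle inequality is VIOLATED. (Squared-Euclidean is not a metric — this is a counterexample.)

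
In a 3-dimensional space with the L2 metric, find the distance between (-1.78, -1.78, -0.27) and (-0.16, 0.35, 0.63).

(Σ|x_i - y_i|^2)^(1/2) = (|-1.78 - (-0.16)|^2 + |-1.78 - 0.35|^2 + |-0.27 - 0.63|^2)^(1/2)
= (1.62^2 + 2.13^2 + 0.9^2)^(1/2) = (2.6244 + 4.5369 + 0.81)^(1/2) = (7.9713)^(1/2) ≈ 2.8233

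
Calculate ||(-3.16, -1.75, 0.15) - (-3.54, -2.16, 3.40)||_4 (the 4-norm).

(Σ|x_i - y_i|^4)^(1/4) = (|-3.16 - (-3.54)|^4 + |-1.75 - (-2.16)|^4 + |0.15 - 3.4|^4)^(1/4)
= (0.38^4 + 0.41^4 + 3.25^4)^(1/4) ≈ (0.0209 + 0.0283 + 111.5664)^(1/4) = (111.6156)^(1/4) ≈ 3.2504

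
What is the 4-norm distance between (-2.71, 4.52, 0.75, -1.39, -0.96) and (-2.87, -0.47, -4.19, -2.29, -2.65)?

(Σ|x_i - y_i|^4)^(1/4) = (|-2.71 - (-2.87)|^4 + |4.52 - (-0.47)|^4 + |0.75 - (-4.19)|^4 + |-1.39 - (-2.29)|^4 + |-0.96 - (-2.65)|^4)^(1/4)
= (0.16^4 + 4.99^4 + 4.94^4 + 0.9^4 + 1.69^4)^(1/4) ≈ (0.0007 + 620.015 + 595.5357 + 0.6561 + 8.1573)^(1/4) = (1224.3648)^(1/4) ≈ 5.9153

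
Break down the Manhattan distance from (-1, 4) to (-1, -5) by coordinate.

Σ|x_i - y_i| = |-1 - (-1)| + |4 - (-5)| = 0 + 9 = 9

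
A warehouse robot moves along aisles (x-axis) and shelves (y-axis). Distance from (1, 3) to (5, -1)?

Σ|x_i - y_i| = |1 - 5| + |3 - (-1)| = 4 + 4 = 8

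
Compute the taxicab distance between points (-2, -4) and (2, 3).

Σ|x_i - y_i| = |-2 - 2| + |-4 - 3| = 4 + 7 = 11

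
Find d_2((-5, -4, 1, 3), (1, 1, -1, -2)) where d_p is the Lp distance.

(Σ|x_i - y_i|^2)^(1/2) = (|-5 - 1|^2 + |-4 - 1|^2 + |1 - (-1)|^2 + |3 - (-2)|^2)^(1/2)
= (6^2 + 5^2 + 2^2 + 5^2)^(1/2) = (36 + 25 + 4 + 25)^(1/2) = (90)^(1/2) ≈ 9.4868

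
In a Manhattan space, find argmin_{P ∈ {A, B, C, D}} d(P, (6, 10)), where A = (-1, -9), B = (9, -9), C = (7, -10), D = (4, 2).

Distances: d(A) = 26, d(B) = 22, d(C) = 21, d(D) = 10. Nearest: D = (4, 2) with distance 10.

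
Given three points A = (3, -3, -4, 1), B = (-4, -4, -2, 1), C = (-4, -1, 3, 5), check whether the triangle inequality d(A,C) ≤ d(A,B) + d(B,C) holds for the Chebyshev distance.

d(A,B) = max(7, 1, 2, 0) = 7, d(B,C) = max(0, 3, 5, 4) = 5, d(A,C) = max(7, 2, 7, 4) = 7.
d(A,C) = 7 ≤ 7 + 5 = 12. Triangle inequality is satisfied.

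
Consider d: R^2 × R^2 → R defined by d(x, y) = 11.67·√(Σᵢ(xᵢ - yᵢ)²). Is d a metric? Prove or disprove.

Yes. The L2 (Euclidean) norm induces a metric on R^2, and multiplying a metric by a positive constant 11.67 > 0 preserves all four axioms: non-negativity (11.67·||x-y|| ≥ 0), identity (11.67·||x-y|| = 0 ⟺ ||x-y|| = 0 ⟺ x = y), symmetry (||x-y|| = ||y-x||), and the triangle inequality (11.67·||x-z|| ≤ 11.67·||x-y|| + 11.67·||y-z||). So d is a metric.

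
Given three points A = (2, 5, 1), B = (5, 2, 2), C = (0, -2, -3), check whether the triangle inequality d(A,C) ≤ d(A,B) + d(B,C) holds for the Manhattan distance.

d(A,B) = 3 + 3 + 1 = 7, d(B,C) = 5 + 4 + 5 = 14, d(A,C) = 2 + 7 + 4 = 13.
d(A,C) = 13 ≤ 7 + 14 = 21. Triangle inequality is satisfied.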